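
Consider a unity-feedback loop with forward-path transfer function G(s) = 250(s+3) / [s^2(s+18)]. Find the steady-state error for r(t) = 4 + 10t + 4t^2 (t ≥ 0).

0.192

Two free integrators in G(s): this is a type 2 system. Taking each input component in turn:
  • 4: tracked with zero error.
  • 10t: tracked with zero error.
  • 4t^2: e_ss = 8/K_a with K_a=125/3 → 0.192.
Total e_ss = 0.192.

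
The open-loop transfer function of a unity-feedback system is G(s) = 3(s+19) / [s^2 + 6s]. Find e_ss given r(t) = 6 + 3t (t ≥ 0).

The denominator has no term below 6s — 1 pole at s=0, type 1. Treating each term separately:
  • 6: tracked with zero error.
  • 3t: e_ss = 3/K_v with K_v=9.5 → 6/19.
Total e_ss = 6/19.

6/19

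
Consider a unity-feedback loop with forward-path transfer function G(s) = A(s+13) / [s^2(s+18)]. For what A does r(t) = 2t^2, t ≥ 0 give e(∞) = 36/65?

Two free integrators in G(s): this is a type 2 system.
K_a = lim_{s→0} s^2·G(s) = A·13 / (18) = (13/18)·A.
e_ss = 4/K_a = 36/65 ⇒ K_a = 65/9 ⇒ A = (65/9)/(13/18) = 10.

10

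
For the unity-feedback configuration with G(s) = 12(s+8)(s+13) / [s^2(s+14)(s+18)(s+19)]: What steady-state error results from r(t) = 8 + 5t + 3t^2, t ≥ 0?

G(s) has two factors of s in the denominator, so the system is type 2. By superposition:
  • 8: tracked with zero error.
  • 5t: tracked with zero error.
  • 3t^2: e_ss = 6/K_a with K_a=104/399 → 1197/52.
Total e_ss = 1197/52.

1197/52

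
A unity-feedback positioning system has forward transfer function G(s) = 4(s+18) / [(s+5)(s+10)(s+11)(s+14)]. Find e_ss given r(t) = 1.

No free integrators in G(s): this is a type 0 system.
K_p = lim_{s→0} G(s) = 4·18 / (5·10·11·14) = 18/1925.
e_ss = 1/(1 + K_p) = 1/(1943/1925) = 1925/1943.

1925/1943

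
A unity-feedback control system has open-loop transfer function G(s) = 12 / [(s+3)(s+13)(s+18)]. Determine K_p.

2/117

System type = 0 (no poles at s=0).
K_p = lim_{s→0} G(s) = 12 / (3·13·18) = 2/117.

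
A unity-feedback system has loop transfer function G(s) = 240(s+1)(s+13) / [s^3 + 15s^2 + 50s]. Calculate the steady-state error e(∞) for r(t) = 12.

Factoring s from the denominator leaves a polynomial with constant term 50, so the system is type 1.
A type-1 system has K_p = ∞, so it tracks a step input with zero steady-state error.

0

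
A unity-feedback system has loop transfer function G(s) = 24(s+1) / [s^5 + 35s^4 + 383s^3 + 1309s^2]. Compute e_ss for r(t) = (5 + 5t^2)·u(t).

6545/12

Factoring s^2 from the denominator leaves a polynomial with constant term 1309, so the system is type 2. Taking each input component in turn:
  • 5: tracked with zero error.
  • 5t^2: e_ss = 10/K_a with K_a=24/1309 → 6545/12.
Total e_ss = 6545/12.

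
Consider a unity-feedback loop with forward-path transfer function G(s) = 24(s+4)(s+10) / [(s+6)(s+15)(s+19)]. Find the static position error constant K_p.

32/57

G(s) has no factors of s in the denominator, so the system is type 0.
K_p = lim_{s→0} G(s) = 24·4·10 / (6·15·19) = 32/57.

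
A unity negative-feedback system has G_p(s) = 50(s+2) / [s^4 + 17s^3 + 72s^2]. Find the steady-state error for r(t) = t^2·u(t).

1.44

Factoring s^2 from the denominator leaves a polynomial with constant term 72, so the system is type 2.
K_a = lim_{s→0} s^2·G_p(s) = 50·2 / 72 = 25/18.
r(t) = t^2 gives R(s) = 2/s^3.
e_ss = 2/K_a = 2/(25/18) = 1.44.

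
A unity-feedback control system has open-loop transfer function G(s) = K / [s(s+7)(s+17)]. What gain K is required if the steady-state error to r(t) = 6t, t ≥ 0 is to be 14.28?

G(s) has one factor of s in the denominator, so the system is type 1.
K_v = lim_{s→0} s·G(s) = K / (7·17) = (1/119)·K.
e_ss = 6/K_v = 14.28 ⇒ K_v = 50/119 ⇒ K = (50/119)/(1/119) = 50.

50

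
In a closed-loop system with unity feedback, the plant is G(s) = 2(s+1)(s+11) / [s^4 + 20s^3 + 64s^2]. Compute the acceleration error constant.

11/32

Lowest-order denominator term is 64s^2, so the open loop has 2 poles at the origin → type 2 system.
K_a = lim_{s→0} s^2·G(s) = 2·1·11 / 64 = 11/32.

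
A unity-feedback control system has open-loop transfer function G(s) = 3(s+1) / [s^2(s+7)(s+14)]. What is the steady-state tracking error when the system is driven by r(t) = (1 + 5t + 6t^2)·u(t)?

Two free integrators in G(s): this is a type 2 system. Treating each term separately:
  • 1: tracked with zero error.
  • 5t: tracked with zero error.
  • 6t^2: e_ss = 12/K_a with K_a=3/98 → 392.
Total e_ss = 392.

392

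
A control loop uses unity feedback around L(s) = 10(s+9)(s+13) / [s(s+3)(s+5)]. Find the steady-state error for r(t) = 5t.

5/78

One free integrator in L(s): this is a type 1 system.
K_v = lim_{s→0} s·L(s) = 10·9·13 / (3·5) = 78.
e_ss = 5/K_v = 5/78.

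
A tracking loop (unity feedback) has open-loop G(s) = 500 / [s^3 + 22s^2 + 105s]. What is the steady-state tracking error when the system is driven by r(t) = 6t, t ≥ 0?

The denominator has no term below 105s — 1 pole at s=0, type 1.
K_v = lim_{s→0} s·G(s) = 500 / 105 = 100/21.
e_ss = 6/K_v = 6/(100/21) = 1.26.

1.26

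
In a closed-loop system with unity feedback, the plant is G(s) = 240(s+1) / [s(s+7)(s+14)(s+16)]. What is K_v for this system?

The open loop has one pole at the origin → type 1 system.
K_v = lim_{s→0} s·G(s) = 240·1 / (7·14·16) = 15/98.

15/98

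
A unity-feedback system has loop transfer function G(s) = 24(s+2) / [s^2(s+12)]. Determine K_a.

4

Two free integrators in G(s): this is a type 2 system.
K_a = lim_{s→0} s^2·G(s) = 24·2 / (12) = 4.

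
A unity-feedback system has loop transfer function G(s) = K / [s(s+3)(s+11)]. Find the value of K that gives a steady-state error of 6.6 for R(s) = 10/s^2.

50

System type = 1 (one pole at s=0).
K_v = lim_{s→0} s·G(s) = K / (3·11) = (1/33)·K.
e_ss = 10/K_v = 6.6 ⇒ K_v = 50/33 ⇒ K = (50/33)/(1/33) = 50.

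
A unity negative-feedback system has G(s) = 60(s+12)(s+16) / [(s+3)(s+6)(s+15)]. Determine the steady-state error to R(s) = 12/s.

No free integrators in G(s): this is a type 0 system.
K_p = lim_{s→0} G(s) = 60·12·16 / (3·6·15) = 128/3.
e_ss = 12/(1 + K_p) = 12/(131/3) = 36/131.

36/131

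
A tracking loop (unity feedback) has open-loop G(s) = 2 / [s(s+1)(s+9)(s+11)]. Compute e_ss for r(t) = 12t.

594

G(s) has one factor of s in the denominator, so the system is type 1.
K_v = lim_{s→0} s·G(s) = 2 / (1·9·11) = 2/99.
e_ss = 12/K_v = 12/(2/99) = 594.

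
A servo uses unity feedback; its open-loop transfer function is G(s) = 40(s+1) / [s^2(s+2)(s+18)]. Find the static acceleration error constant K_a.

Two free integrators in G(s): this is a type 2 system.
K_a = lim_{s→0} s^2·G(s) = 40·1 / (2·18) = 10/9.

10/9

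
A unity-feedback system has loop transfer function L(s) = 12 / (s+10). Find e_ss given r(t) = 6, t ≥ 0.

30/11

L(s) has no factors of s in the denominator, so the system is type 0.
K_p = lim_{s→0} L(s) = 12 / (10) = 1.2.
e_ss = 6/(1 + K_p) = 6/2.2 = 30/11.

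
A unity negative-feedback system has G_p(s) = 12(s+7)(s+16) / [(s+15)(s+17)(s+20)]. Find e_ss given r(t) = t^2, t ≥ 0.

No free integrators in G_p(s): this is a type 0 system.
For a type-0 system K_a = 0, so e_ss to a parabolic input is unbounded.

infinity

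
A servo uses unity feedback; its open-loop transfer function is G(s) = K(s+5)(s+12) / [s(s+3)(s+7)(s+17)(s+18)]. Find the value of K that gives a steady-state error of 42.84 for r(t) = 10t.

25

System type = 1 (one pole at s=0).
K_v = lim_{s→0} s·G(s) = K·5·12 / (3·7·17·18) = (10/1071)·K.
e_ss = 10/K_v = 42.84 ⇒ K_v = 250/1071 ⇒ K = (250/1071)/(10/1071) = 25.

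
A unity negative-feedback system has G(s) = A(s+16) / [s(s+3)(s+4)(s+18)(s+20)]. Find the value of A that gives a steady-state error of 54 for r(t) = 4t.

20

One free integrator in G(s): this is a type 1 system.
K_v = lim_{s→0} s·G(s) = A·16 / (3·4·18·20) = (1/270)·A.
e_ss = 4/K_v = 54 ⇒ K_v = 2/27 ⇒ A = (2/27)/(1/270) = 20.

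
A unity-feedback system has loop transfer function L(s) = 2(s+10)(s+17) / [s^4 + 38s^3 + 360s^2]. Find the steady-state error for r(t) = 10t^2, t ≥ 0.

360/17

Lowest-order denominator term is 360s^2, so the open loop has 2 poles at the origin → type 2 system.
K_a = lim_{s→0} s^2·L(s) = 2·10·17 / 360 = 17/18.
r(t) = 10t^2 gives R(s) = 20/s^3.
e_ss = 20/K_a = 20/(17/18) = 360/17.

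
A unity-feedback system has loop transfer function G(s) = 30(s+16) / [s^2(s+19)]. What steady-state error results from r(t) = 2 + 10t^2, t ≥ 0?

Two free integrators in G(s): this is a type 2 system. Treating each term separately:
  • 2: tracked with zero error.
  • 10t^2: e_ss = 20/K_a with K_a=480/19 → 19/24.
Total e_ss = 19/24.

19/24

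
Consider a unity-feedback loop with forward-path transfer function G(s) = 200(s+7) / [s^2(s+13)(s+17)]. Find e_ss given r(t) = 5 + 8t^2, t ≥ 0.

The open loop has two poles at the origin → type 2 system. By superposition:
  • 5: tracked with zero error.
  • 8t^2: e_ss = 16/K_a with K_a=1400/221 → 442/175.
Total e_ss = 442/175.

442/175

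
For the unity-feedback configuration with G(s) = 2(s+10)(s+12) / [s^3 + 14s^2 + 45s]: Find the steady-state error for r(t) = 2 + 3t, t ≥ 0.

0.5625

The denominator has no term below 45s — 1 pole at s=0, type 1. Treating each term separately:
  • 2: tracked with zero error.
  • 3t: e_ss = 3/K_v with K_v=16/3 → 0.5625.
Total e_ss = 0.5625.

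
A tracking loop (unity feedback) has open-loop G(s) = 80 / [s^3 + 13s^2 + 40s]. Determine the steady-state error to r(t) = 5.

0

The denominator has no term below 40s — 1 pole at s=0, type 1.
A type-1 system has K_p = ∞, so it tracks a step input with zero steady-state error.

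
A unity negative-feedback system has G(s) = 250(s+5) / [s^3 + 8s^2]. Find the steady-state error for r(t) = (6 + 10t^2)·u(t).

Factoring s^2 from the denominator leaves a polynomial with constant term 8, so the system is type 2. Treating each term separately:
  • 6: tracked with zero error.
  • 10t^2: e_ss = 20/K_a with K_a=156.25 → 0.128.
Total e_ss = 0.128.

0.128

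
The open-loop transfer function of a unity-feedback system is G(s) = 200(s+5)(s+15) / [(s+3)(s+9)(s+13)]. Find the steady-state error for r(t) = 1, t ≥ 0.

117/5117

No free integrators in G(s): this is a type 0 system.
K_p = lim_{s→0} G(s) = 200·5·15 / (3·9·13) = 5000/117.
e_ss = 1/(1 + K_p) = 1/(5117/117) = 117/5117.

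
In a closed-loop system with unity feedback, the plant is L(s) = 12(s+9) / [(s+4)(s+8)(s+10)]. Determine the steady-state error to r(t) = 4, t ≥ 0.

System type = 0 (no poles at s=0).
K_p = lim_{s→0} L(s) = 12·9 / (4·8·10) = 0.3375.
e_ss = 4/(1 + K_p) = 4/1.3375 = 320/107.

320/107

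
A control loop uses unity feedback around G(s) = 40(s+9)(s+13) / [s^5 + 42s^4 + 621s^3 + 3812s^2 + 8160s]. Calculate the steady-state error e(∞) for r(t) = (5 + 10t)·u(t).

Lowest-order denominator term is 8160s, so the open loop has 1 pole at the origin → type 1 system. Treating each term separately:
  • 5: tracked with zero error.
  • 10t: e_ss = 10/K_v with K_v=39/68 → 680/39.
Total e_ss = 680/39.

680/39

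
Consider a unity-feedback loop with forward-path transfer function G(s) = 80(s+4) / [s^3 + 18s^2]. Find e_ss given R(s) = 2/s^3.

0.1125

Lowest-order denominator term is 18s^2, so the open loop has 2 poles at the origin → type 2 system.
K_a = lim_{s→0} s^2·G(s) = 80·4 / 18 = 160/9.
r(t) = t^2 gives R(s) = 2/s^3.
e_ss = 2/K_a = 2/(160/9) = 0.1125.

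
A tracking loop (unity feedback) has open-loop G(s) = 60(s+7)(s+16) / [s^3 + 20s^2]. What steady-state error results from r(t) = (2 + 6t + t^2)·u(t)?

Lowest-order denominator term is 20s^2, so the open loop has 2 poles at the origin → type 2 system. Taking each input component in turn:
  • 2: tracked with zero error.
  • 6t: tracked with zero error.
  • t^2: e_ss = 2/K_a with K_a=336 → 1/168.
Total e_ss = 1/168.

1/168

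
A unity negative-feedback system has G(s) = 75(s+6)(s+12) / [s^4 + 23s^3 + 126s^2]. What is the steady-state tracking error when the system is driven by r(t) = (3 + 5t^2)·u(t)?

The denominator has no term below 126s^2 — 2 poles at s=0, type 2. Treating each term separately:
  • 3: tracked with zero error.
  • 5t^2: e_ss = 10/K_a with K_a=300/7 → 7/30.
Total e_ss = 7/30.

7/30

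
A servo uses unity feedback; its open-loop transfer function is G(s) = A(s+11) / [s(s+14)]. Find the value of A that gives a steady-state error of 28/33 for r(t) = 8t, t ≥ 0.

12

The open loop has one pole at the origin → type 1 system.
K_v = lim_{s→0} s·G(s) = A·11 / (14) = (11/14)·A.
e_ss = 8/K_v = 28/33 ⇒ K_v = 66/7 ⇒ A = (66/7)/(11/14) = 12.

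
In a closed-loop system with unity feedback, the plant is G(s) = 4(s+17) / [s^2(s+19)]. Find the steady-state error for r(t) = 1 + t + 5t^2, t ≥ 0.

95/34

G(s) has two factors of s in the denominator, so the system is type 2. Treating each term separately:
  • 1: tracked with zero error.
  • t: tracked with zero error.
  • 5t^2: e_ss = 10/K_a with K_a=68/19 → 95/34.
Total e_ss = 95/34.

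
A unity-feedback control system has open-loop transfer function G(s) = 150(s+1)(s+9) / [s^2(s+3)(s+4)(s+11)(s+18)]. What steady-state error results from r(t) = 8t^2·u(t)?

28.16

Two free integrators in G(s): this is a type 2 system.
K_a = lim_{s→0} s^2·G(s) = 150·1·9 / (3·4·11·18) = 25/44.
r(t) = 8t^2 gives R(s) = 16/s^3.
e_ss = 16/K_a = 16/(25/44) = 28.16.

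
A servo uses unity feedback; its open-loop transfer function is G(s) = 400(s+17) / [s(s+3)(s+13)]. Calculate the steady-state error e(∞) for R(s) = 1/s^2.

39/6800

One free integrator in G(s): this is a type 1 system.
K_v = lim_{s→0} s·G(s) = 400·17 / (3·13) = 6800/39.
e_ss = 1/K_v = 1/(6800/39) = 39/6800.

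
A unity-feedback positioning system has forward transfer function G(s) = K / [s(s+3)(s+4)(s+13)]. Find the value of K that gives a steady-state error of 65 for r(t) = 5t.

One free integrator in G(s): this is a type 1 system.
K_v = lim_{s→0} s·G(s) = K / (3·4·13) = (1/156)·K.
e_ss = 5/K_v = 65 ⇒ K_v = 1/13 ⇒ K = (1/13)/(1/156) = 12.

12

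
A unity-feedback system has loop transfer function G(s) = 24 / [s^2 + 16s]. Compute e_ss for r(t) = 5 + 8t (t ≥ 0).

Factoring s from the denominator leaves a polynomial with constant term 16, so the system is type 1. Taking each input component in turn:
  • 5: tracked with zero error.
  • 8t: e_ss = 8/K_v with K_v=1.5 → 16/3.
Total e_ss = 16/3.

16/3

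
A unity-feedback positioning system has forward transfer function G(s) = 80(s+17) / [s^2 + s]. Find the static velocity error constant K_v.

1360

The denominator has no term below s — 1 pole at s=0, type 1.
K_v = lim_{s→0} s·G(s) = 80·17 / 1 = 1360.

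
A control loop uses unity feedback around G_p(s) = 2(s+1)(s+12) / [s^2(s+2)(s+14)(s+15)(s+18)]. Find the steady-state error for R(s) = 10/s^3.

3150

The open loop has two poles at the origin → type 2 system.
K_a = lim_{s→0} s^2·G_p(s) = 2·1·12 / (2·14·15·18) = 1/315.
r(t) = 5t^2 gives R(s) = 10/s^3.
e_ss = 10/K_a = 10/(1/315) = 3150.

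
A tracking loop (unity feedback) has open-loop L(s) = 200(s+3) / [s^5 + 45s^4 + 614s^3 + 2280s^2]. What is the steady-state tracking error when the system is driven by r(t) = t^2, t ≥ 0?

Factoring s^2 from the denominator leaves a polynomial with constant term 2280, so the system is type 2.
K_a = lim_{s→0} s^2·L(s) = 200·3 / 2280 = 5/19.
r(t) = t^2 gives R(s) = 2/s^3.
e_ss = 2/K_a = 2/(5/19) = 7.6.

7.6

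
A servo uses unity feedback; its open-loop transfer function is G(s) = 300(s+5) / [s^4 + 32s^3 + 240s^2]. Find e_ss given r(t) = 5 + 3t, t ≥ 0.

0

Factoring s^2 from the denominator leaves a polynomial with constant term 240, so the system is type 2. Treating each term separately:
  • 5: tracked with zero error.
  • 3t: tracked with zero error.
Total e_ss = 0.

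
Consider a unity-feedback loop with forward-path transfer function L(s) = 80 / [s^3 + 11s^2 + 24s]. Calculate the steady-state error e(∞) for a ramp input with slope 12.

Factoring s from the denominator leaves a polynomial with constant term 24, so the system is type 1.
K_v = lim_{s→0} s·L(s) = 80 / 24 = 10/3.
e_ss = 12/K_v = 12/(10/3) = 3.6.

3.6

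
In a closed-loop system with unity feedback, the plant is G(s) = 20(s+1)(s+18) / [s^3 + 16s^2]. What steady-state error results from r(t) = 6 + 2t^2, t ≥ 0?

8/45

The denominator has no term below 16s^2 — 2 poles at s=0, type 2. By superposition:
  • 6: tracked with zero error.
  • 2t^2: e_ss = 4/K_a with K_a=22.5 → 8/45.
Total e_ss = 8/45.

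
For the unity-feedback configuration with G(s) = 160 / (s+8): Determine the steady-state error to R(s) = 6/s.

No free integrators in G(s): this is a type 0 system.
K_p = lim_{s→0} G(s) = 160 / (8) = 20.
e_ss = 6/(1 + K_p) = 6/21 = 2/7.

2/7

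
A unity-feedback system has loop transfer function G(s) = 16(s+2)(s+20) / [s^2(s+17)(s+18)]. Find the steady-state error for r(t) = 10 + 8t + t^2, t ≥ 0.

Two free integrators in G(s): this is a type 2 system. By superposition:
  • 10: tracked with zero error.
  • 8t: tracked with zero error.
  • t^2: e_ss = 2/K_a with K_a=320/153 → 153/160.
Total e_ss = 153/160.

153/160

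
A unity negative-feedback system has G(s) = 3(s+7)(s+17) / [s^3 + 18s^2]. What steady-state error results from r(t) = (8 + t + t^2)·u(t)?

12/119

The denominator has no term below 18s^2 — 2 poles at s=0, type 2. By superposition:
  • 8: tracked with zero error.
  • t: tracked with zero error.
  • t^2: e_ss = 2/K_a with K_a=119/6 → 12/119.
Total e_ss = 12/119.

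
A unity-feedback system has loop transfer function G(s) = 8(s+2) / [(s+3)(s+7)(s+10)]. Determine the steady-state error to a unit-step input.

System type = 0 (no poles at s=0).
K_p = lim_{s→0} G(s) = 8·2 / (3·7·10) = 8/105.
e_ss = 1/(1 + K_p) = 1/(113/105) = 105/113.

105/113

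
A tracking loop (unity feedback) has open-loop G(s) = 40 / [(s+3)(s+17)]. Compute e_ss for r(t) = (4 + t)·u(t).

infinity

System type = 0 (no poles at s=0). Treating each term separately:
  • 4: e_ss = 4/(1+K_p) with K_p=40/51 → 204/91.
  • t: a type-0 system cannot track it, e_ss → ∞.
The unbounded component dominates.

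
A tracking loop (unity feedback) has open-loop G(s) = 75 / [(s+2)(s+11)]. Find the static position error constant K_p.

System type = 0 (no poles at s=0).
K_p = lim_{s→0} G(s) = 75 / (2·11) = 75/22.

75/22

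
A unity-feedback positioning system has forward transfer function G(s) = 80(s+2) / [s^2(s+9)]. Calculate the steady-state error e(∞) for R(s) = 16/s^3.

System type = 2 (two poles at s=0).
K_a = lim_{s→0} s^2·G(s) = 80·2 / (9) = 160/9.
r(t) = 8t^2 gives R(s) = 16/s^3.
e_ss = 16/K_a = 16/(160/9) = 0.9.

0.9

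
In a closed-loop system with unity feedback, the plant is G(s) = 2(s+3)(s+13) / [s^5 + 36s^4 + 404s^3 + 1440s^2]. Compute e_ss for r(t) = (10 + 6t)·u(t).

Lowest-order denominator term is 1440s^2, so the open loop has 2 poles at the origin → type 2 system. By superposition:
  • 10: tracked with zero error.
  • 6t: tracked with zero error.
Total e_ss = 0.

0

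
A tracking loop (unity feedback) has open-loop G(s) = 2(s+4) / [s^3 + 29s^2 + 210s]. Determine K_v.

4/105

Lowest-order denominator term is 210s, so the open loop has 1 pole at the origin → type 1 system.
K_v = lim_{s→0} s·G(s) = 2·4 / 210 = 4/105.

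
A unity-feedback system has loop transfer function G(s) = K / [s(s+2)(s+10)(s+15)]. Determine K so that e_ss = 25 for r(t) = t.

System type = 1 (one pole at s=0).
K_v = lim_{s→0} s·G(s) = K / (2·10·15) = (1/300)·K.
e_ss = 1/K_v = 25 ⇒ K_v = 0.04 ⇒ K = 0.04/(1/300) = 12.

12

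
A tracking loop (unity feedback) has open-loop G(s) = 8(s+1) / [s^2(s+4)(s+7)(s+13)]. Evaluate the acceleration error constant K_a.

Two free integrators in G(s): this is a type 2 system.
K_a = lim_{s→0} s^2·G(s) = 8·1 / (4·7·13) = 2/91.

2/91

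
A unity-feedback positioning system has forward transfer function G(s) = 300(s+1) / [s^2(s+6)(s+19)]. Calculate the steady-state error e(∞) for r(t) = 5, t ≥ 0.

G(s) has two factors of s in the denominator, so the system is type 2.
K_p = ∞ for a type-2 system; e_ss to a step is zero.

0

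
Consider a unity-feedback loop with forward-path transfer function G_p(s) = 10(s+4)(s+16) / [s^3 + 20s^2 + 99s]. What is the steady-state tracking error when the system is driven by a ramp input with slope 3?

297/640

The denominator has no term below 99s — 1 pole at s=0, type 1.
K_v = lim_{s→0} s·G_p(s) = 10·4·16 / 99 = 640/99.
e_ss = 3/K_v = 3/(640/99) = 297/640.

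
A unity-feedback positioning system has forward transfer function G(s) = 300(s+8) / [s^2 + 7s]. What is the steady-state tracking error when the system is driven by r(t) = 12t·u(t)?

0.035

The denominator has no term below 7s — 1 pole at s=0, type 1.
K_v = lim_{s→0} s·G(s) = 300·8 / 7 = 2400/7.
e_ss = 12/K_v = 12/(2400/7) = 0.035.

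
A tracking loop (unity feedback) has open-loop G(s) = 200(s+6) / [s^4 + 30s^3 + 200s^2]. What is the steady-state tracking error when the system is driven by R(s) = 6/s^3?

Lowest-order denominator term is 200s^2, so the open loop has 2 poles at the origin → type 2 system.
K_a = lim_{s→0} s^2·G(s) = 200·6 / 200 = 6.
r(t) = 3t^2 gives R(s) = 6/s^3.
e_ss = 6/K_a = 6/6 = 1.

1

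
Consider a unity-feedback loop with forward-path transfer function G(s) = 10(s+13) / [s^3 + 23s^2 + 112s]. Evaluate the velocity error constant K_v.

65/56

The denominator has no term below 112s — 1 pole at s=0, type 1.
K_v = lim_{s→0} s·G(s) = 10·13 / 112 = 65/56.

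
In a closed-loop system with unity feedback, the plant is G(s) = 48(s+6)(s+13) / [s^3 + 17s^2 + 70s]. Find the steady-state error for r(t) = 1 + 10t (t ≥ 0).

175/936

The denominator has no term below 70s — 1 pole at s=0, type 1. Treating each term separately:
  • 1: tracked with zero error.
  • 10t: e_ss = 10/K_v with K_v=1872/35 → 175/936.
Total e_ss = 175/936.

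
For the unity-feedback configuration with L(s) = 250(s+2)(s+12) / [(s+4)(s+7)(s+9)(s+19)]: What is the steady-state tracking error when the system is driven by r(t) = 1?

System type = 0 (no poles at s=0).
K_p = lim_{s→0} L(s) = 250·2·12 / (4·7·9·19) = 500/399.
e_ss = 1/(1 + K_p) = 1/(899/399) = 399/899.

399/899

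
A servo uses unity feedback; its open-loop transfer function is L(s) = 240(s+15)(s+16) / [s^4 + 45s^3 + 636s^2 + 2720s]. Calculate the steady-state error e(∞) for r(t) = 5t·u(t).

Factoring s from the denominator leaves a polynomial with constant term 2720, so the system is type 1.
K_v = lim_{s→0} s·L(s) = 240·15·16 / 2720 = 360/17.
e_ss = 5/K_v = 5/(360/17) = 17/72.

17/72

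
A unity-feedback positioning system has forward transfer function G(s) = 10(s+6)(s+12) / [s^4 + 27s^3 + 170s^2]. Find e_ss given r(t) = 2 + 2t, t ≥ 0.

0

Factoring s^2 from the denominator leaves a polynomial with constant term 170, so the system is type 2. By superposition:
  • 2: tracked with zero error.
  • 2t: tracked with zero error.
Total e_ss = 0.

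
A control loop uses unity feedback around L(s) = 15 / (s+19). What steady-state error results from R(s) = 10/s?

95/17

System type = 0 (no poles at s=0).
K_p = lim_{s→0} L(s) = 15 / (19) = 15/19.
e_ss = 10/(1 + K_p) = 10/(34/19) = 95/17.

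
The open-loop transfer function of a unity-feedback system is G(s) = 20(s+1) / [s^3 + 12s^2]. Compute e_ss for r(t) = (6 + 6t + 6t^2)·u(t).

Factoring s^2 from the denominator leaves a polynomial with constant term 12, so the system is type 2. Treating each term separately:
  • 6: tracked with zero error.
  • 6t: tracked with zero error.
  • 6t^2: e_ss = 12/K_a with K_a=5/3 → 7.2.
Total e_ss = 7.2.

7.2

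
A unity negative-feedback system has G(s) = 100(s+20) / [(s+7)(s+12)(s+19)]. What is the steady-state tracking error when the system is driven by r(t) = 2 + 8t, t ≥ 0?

infinity

System type = 0 (no poles at s=0). Taking each input component in turn:
  • 2: e_ss = 2/(1+K_p) with K_p=500/399 → 798/899.
  • 8t: a type-0 system cannot track it, e_ss → ∞.
The unbounded component dominates.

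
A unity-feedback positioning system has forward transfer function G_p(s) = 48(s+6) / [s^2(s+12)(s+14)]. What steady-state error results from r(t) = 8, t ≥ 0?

System type = 2 (two poles at s=0).
K_p = ∞ for a type-2 system; e_ss to a step is zero.

0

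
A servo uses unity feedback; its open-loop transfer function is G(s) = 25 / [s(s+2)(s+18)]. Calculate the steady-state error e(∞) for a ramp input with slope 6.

One free integrator in G(s): this is a type 1 system.
K_v = lim_{s→0} s·G(s) = 25 / (2·18) = 25/36.
e_ss = 6/K_v = 6/(25/36) = 8.64.

8.64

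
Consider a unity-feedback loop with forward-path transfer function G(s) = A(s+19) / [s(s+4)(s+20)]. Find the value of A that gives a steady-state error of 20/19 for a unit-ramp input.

System type = 1 (one pole at s=0).
K_v = lim_{s→0} s·G(s) = A·19 / (4·20) = 0.2375·A.
e_ss = 1/K_v = 20/19 ⇒ K_v = 0.95 ⇒ A = 0.95/0.2375 = 4.

4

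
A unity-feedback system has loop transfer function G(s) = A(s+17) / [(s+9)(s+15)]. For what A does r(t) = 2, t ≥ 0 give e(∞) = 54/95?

20

G(s) has no factors of s in the denominator, so the system is type 0.
K_p = lim_{s→0} G(s) = A·17 / (9·15) = (17/135)·A.
e_ss = 2/(1 + K_p) = 54/95 ⇒ 1 + (17/135)·A = 95/27 ⇒ A = 20.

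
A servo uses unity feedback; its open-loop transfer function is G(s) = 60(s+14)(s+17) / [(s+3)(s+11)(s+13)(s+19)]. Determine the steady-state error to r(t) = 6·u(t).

System type = 0 (no poles at s=0).
K_p = lim_{s→0} G(s) = 60·14·17 / (3·11·13·19) = 4760/2717.
e_ss = 6/(1 + K_p) = 6/(7477/2717) = 16302/7477.

16302/7477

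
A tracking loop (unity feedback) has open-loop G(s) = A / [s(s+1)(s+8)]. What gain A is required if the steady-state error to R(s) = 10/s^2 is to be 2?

40

One free integrator in G(s): this is a type 1 system.
K_v = lim_{s→0} s·G(s) = A / (1·8) = 0.125·A.
e_ss = 10/K_v = 2 ⇒ K_v = 5 ⇒ A = 5/0.125 = 40.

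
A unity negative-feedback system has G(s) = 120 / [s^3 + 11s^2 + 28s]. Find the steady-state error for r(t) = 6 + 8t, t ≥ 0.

28/15

The denominator has no term below 28s — 1 pole at s=0, type 1. By superposition:
  • 6: tracked with zero error.
  • 8t: e_ss = 8/K_v with K_v=30/7 → 28/15.
Total e_ss = 28/15.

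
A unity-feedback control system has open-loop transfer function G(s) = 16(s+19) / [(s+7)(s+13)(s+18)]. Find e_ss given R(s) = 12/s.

No free integrators in G(s): this is a type 0 system.
K_p = lim_{s→0} G(s) = 16·19 / (7·13·18) = 152/819.
e_ss = 12/(1 + K_p) = 12/(971/819) = 9828/971.

9828/971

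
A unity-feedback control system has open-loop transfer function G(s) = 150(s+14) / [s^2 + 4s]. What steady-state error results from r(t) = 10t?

2/105

Factoring s from the denominator leaves a polynomial with constant term 4, so the system is type 1.
K_v = lim_{s→0} s·G(s) = 150·14 / 4 = 525.
e_ss = 10/K_v = 10/525 = 2/105.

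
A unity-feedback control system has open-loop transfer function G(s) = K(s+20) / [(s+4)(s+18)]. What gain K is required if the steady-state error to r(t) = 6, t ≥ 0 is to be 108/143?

25

The open loop has no poles at the origin → type 0 system.
K_p = lim_{s→0} G(s) = K·20 / (4·18) = (5/18)·K.
e_ss = 6/(1 + K_p) = 108/143 ⇒ 1 + (5/18)·K = 143/18 ⇒ K = 25.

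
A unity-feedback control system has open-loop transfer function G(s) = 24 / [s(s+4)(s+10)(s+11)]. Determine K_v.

The open loop has one pole at the origin → type 1 system.
K_v = lim_{s→0} s·G(s) = 24 / (4·10·11) = 3/55.

3/55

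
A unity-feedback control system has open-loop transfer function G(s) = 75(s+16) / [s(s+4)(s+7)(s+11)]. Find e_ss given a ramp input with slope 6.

1.54

System type = 1 (one pole at s=0).
K_v = lim_{s→0} s·G(s) = 75·16 / (4·7·11) = 300/77.
e_ss = 6/K_v = 6/(300/77) = 1.54.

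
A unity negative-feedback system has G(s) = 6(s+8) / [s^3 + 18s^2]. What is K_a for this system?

8/3

Factoring s^2 from the denominator leaves a polynomial with constant term 18, so the system is type 2.
K_a = lim_{s→0} s^2·G(s) = 6·8 / 18 = 8/3.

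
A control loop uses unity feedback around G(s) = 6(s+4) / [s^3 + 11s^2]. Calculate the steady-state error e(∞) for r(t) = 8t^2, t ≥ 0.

22/3

Lowest-order denominator term is 11s^2, so the open loop has 2 poles at the origin → type 2 system.
K_a = lim_{s→0} s^2·G(s) = 6·4 / 11 = 24/11.
r(t) = 8t^2 gives R(s) = 16/s^3.
e_ss = 16/K_a = 16/(24/11) = 22/3.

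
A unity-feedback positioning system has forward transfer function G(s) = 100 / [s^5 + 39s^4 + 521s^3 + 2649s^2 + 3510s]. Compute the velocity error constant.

10/351

Factoring s from the denominator leaves a polynomial with constant term 3510, so the system is type 1.
K_v = lim_{s→0} s·G(s) = 100 / 3510 = 10/351.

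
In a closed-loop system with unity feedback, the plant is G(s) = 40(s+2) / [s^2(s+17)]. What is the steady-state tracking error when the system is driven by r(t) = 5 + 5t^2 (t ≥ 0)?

2.125

G(s) has two factors of s in the denominator, so the system is type 2. Taking each input component in turn:
  • 5: tracked with zero error.
  • 5t^2: e_ss = 10/K_a with K_a=80/17 → 2.125.
Total e_ss = 2.125.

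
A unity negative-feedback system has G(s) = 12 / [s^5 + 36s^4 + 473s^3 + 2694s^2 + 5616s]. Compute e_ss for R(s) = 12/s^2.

The denominator has no term below 5616s — 1 pole at s=0, type 1.
K_v = lim_{s→0} s·G(s) = 12 / 5616 = 1/468.
e_ss = 12/K_v = 12/(1/468) = 5616.

5616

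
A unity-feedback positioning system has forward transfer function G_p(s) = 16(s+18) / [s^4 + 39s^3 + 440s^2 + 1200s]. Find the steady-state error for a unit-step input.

Lowest-order denominator term is 1200s, so the open loop has 1 pole at the origin → type 1 system.
A type-1 system has K_p = ∞, so it tracks a step input with zero steady-state error.

0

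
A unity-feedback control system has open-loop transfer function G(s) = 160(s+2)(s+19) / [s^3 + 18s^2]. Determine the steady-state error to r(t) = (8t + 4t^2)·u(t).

Factoring s^2 from the denominator leaves a polynomial with constant term 18, so the system is type 2. By superposition:
  • 8t: tracked with zero error.
  • 4t^2: e_ss = 8/K_a with K_a=3040/9 → 9/380.
Total e_ss = 9/380.

9/380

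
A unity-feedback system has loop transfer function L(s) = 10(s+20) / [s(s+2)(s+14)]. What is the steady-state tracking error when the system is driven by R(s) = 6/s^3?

The open loop has one pole at the origin → type 1 system.
K_a = lim_{s→0} s^2·L(s) = 0; the steady-state error to this parabolic input grows without bound.

infinity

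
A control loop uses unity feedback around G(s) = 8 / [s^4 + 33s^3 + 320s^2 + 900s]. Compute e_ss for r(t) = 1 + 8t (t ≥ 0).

The denominator has no term below 900s — 1 pole at s=0, type 1. Taking each input component in turn:
  • 1: tracked with zero error.
  • 8t: e_ss = 8/K_v with K_v=2/225 → 900.
Total e_ss = 900.

900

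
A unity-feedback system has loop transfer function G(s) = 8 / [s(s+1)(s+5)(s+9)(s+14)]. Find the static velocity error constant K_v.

System type = 1 (one pole at s=0).
K_v = lim_{s→0} s·G(s) = 8 / (1·5·9·14) = 4/315.

4/315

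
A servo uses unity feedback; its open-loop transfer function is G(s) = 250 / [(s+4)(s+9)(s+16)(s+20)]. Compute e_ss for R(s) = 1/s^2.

No free integrators in G(s): this is a type 0 system.
K_v = lim_{s→0} s·G(s) = 0; the steady-state error to this ramp input grows without bound.

infinity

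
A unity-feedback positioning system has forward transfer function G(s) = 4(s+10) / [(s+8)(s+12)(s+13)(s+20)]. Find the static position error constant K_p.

No free integrators in G(s): this is a type 0 system.
K_p = lim_{s→0} G(s) = 4·10 / (8·12·13·20) = 1/624.

1/624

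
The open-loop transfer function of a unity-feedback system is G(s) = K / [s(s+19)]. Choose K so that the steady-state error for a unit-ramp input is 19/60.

60

System type = 1 (one pole at s=0).
K_v = lim_{s→0} s·G(s) = K / (19) = (1/19)·K.
e_ss = 1/K_v = 19/60 ⇒ K_v = 60/19 ⇒ K = (60/19)/(1/19) = 60.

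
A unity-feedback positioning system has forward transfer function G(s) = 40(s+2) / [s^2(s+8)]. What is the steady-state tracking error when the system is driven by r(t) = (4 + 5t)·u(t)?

Two free integrators in G(s): this is a type 2 system. By superposition:
  • 4: tracked with zero error.
  • 5t: tracked with zero error.
Total e_ss = 0.

0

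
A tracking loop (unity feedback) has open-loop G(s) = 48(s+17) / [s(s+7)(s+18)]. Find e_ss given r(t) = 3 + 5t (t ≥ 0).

105/136

The open loop has one pole at the origin → type 1 system. Taking each input component in turn:
  • 3: tracked with zero error.
  • 5t: e_ss = 5/K_v with K_v=136/21 → 105/136.
Total e_ss = 105/136.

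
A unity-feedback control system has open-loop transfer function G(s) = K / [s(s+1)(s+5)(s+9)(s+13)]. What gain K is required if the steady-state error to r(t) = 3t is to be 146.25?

12

System type = 1 (one pole at s=0).
K_v = lim_{s→0} s·G(s) = K / (1·5·9·13) = (1/585)·K.
e_ss = 3/K_v = 146.25 ⇒ K_v = 4/195 ⇒ K = (4/195)/(1/585) = 12.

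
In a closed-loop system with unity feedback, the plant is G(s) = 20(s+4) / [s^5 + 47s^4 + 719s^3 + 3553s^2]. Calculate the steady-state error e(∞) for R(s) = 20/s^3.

The denominator has no term below 3553s^2 — 2 poles at s=0, type 2.
K_a = lim_{s→0} s^2·G(s) = 20·4 / 3553 = 80/3553.
r(t) = 10t^2 gives R(s) = 20/s^3.
e_ss = 20/K_a = 20/(80/3553) = 888.25.

888.25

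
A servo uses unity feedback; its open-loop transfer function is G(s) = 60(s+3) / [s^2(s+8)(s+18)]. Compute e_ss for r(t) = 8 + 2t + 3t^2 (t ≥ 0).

System type = 2 (two poles at s=0). Treating each term separately:
  • 8: tracked with zero error.
  • 2t: tracked with zero error.
  • 3t^2: e_ss = 6/K_a with K_a=1.25 → 4.8.
Total e_ss = 4.8.

4.8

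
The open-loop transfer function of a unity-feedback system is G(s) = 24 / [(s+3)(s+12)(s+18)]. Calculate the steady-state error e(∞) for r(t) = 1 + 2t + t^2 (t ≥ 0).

No free integrators in G(s): this is a type 0 system. Taking each input component in turn:
  • 1: e_ss = 1/(1+K_p) with K_p=1/27 → 27/28.
  • 2t: a type-0 system cannot track it, e_ss → ∞.
  • t^2: a type-0 system cannot track it, e_ss → ∞.
The unbounded component dominates.

infinity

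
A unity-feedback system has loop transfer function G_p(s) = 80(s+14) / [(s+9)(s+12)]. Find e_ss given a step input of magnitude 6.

No free integrators in G_p(s): this is a type 0 system.
K_p = lim_{s→0} G_p(s) = 80·14 / (9·12) = 280/27.
e_ss = 6/(1 + K_p) = 6/(307/27) = 162/307.

162/307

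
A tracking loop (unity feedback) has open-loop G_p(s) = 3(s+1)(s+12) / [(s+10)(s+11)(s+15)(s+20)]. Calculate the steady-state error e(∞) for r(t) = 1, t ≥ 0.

System type = 0 (no poles at s=0).
K_p = lim_{s→0} G_p(s) = 3·1·12 / (10·11·15·20) = 3/2750.
e_ss = 1/(1 + K_p) = 1/(2753/2750) = 2750/2753.

2750/2753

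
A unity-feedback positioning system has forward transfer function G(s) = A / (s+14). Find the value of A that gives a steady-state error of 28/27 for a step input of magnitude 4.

40

System type = 0 (no poles at s=0).
K_p = lim_{s→0} G(s) = A / (14) = (1/14)·A.
e_ss = 4/(1 + K_p) = 28/27 ⇒ 1 + (1/14)·A = 27/7 ⇒ A = 40.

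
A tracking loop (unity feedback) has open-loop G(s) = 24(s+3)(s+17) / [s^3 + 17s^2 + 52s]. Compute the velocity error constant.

306/13

Lowest-order denominator term is 52s, so the open loop has 1 pole at the origin → type 1 system.
K_v = lim_{s→0} s·G(s) = 24·3·17 / 52 = 306/13.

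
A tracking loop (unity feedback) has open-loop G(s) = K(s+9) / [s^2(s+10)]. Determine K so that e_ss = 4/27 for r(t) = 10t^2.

150

System type = 2 (two poles at s=0).
K_a = lim_{s→0} s^2·G(s) = K·9 / (10) = 0.9·K.
e_ss = 20/K_a = 4/27 ⇒ K_a = 135 ⇒ K = 135/0.9 = 150.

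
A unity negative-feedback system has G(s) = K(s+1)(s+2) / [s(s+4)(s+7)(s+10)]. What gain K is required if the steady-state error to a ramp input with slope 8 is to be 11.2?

System type = 1 (one pole at s=0).
K_v = lim_{s→0} s·G(s) = K·1·2 / (4·7·10) = (1/140)·K.
e_ss = 8/K_v = 11.2 ⇒ K_v = 5/7 ⇒ K = (5/7)/(1/140) = 100.

100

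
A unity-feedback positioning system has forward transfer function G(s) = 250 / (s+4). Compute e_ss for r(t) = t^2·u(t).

infinity

G(s) has no factors of s in the denominator, so the system is type 0.
For a type-0 system K_a = 0, so e_ss to a parabolic input is unbounded.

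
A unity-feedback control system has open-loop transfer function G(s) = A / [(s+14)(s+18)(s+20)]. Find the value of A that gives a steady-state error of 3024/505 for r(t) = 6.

G(s) has no factors of s in the denominator, so the system is type 0.
K_p = lim_{s→0} G(s) = A / (14·18·20) = (1/5040)·A.
e_ss = 6/(1 + K_p) = 3024/505 ⇒ 1 + (1/5040)·A = 505/504 ⇒ A = 10.

10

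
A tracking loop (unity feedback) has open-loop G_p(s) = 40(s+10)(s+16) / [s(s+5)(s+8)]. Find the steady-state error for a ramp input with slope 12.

System type = 1 (one pole at s=0).
K_v = lim_{s→0} s·G_p(s) = 40·10·16 / (5·8) = 160.
e_ss = 12/K_v = 12/160 = 0.075.

0.075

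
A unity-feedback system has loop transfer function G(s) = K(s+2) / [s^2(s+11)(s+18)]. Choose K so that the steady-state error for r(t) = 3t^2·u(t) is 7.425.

80

The open loop has two poles at the origin → type 2 system.
K_a = lim_{s→0} s^2·G(s) = K·2 / (11·18) = (1/99)·K.
e_ss = 6/K_a = 7.425 ⇒ K_a = 80/99 ⇒ K = (80/99)/(1/99) = 80.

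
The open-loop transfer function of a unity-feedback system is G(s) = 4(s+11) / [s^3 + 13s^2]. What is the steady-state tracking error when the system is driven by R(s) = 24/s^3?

78/11

The denominator has no term below 13s^2 — 2 poles at s=0, type 2.
K_a = lim_{s→0} s^2·G(s) = 4·11 / 13 = 44/13.
r(t) = 12t^2 gives R(s) = 24/s^3.
e_ss = 24/K_a = 24/(44/13) = 78/11.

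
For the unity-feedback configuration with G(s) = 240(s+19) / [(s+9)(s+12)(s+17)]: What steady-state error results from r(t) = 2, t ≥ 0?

G(s) has no factors of s in the denominator, so the system is type 0.
K_p = lim_{s→0} G(s) = 240·19 / (9·12·17) = 380/153.
e_ss = 2/(1 + K_p) = 2/(533/153) = 306/533.

306/533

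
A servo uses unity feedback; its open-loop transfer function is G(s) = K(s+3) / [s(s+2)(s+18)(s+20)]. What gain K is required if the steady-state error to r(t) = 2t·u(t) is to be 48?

G(s) has one factor of s in the denominator, so the system is type 1.
K_v = lim_{s→0} s·G(s) = K·3 / (2·18·20) = (1/240)·K.
e_ss = 2/K_v = 48 ⇒ K_v = 1/24 ⇒ K = (1/24)/(1/240) = 10.

10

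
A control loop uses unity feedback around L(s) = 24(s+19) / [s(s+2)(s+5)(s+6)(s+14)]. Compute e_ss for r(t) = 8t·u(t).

280/19

System type = 1 (one pole at s=0).
K_v = lim_{s→0} s·L(s) = 24·19 / (2·5·6·14) = 19/35.
e_ss = 8/K_v = 8/(19/35) = 280/19.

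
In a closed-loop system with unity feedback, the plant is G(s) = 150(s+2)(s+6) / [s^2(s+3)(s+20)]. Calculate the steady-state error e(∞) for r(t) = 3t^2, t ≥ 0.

System type = 2 (two poles at s=0).
K_a = lim_{s→0} s^2·G(s) = 150·2·6 / (3·20) = 30.
r(t) = 3t^2 gives R(s) = 6/s^3.
e_ss = 6/K_a = 6/30 = 0.2.

0.2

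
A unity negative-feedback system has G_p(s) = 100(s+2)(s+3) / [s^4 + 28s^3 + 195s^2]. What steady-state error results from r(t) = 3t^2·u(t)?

1.95

The denominator has no term below 195s^2 — 2 poles at s=0, type 2.
K_a = lim_{s→0} s^2·G_p(s) = 100·2·3 / 195 = 40/13.
r(t) = 3t^2 gives R(s) = 6/s^3.
e_ss = 6/K_a = 6/(40/13) = 1.95.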